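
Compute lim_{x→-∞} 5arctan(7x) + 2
Evaluate the dominant behaviour as x → -∞; each term tends to a finite value or vanishes.
Limit = 2 - 5·π/2.

Final answer: 2 - 5·π/2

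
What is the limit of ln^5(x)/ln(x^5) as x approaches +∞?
This is an ∞/∞ indeterminate form as x → +∞.
Write ln(x^5) = 5·ln(x), reducing the quotient to ln^4(x)/5 → ∞.
Limit = ∞.

Final answer: ∞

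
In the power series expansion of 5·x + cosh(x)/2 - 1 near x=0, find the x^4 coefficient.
Expand to order 4: 5·x + cosh(x)/2 - 1 = x^4/48 + x^2/4 + 5·x - 1/2 + O(x^5).
The coefficient of x^4 is 1/48.

Final answer: 1/48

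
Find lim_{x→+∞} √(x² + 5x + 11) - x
As x → +∞: multiply by the conjugate to get (5x+11)/(√(x²+5x+11)+x); the denominator ~ 2x, so the limit is 5/2.
Limit = 5/2.

Final answer: 5/2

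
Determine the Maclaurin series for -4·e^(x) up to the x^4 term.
-x^4/6 - 2·x^3/3 - 2·x^2 - 4·x - 4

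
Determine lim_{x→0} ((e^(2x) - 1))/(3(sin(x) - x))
Both numerator and denominator → 0 as x → 0; this is a 0/0 indeterminate form.
Expand each to leading order near x = 0: numerator ~ 2·x, denominator ~ -x^3/2.
The limit of the ratio is -∞.

Final answer: -∞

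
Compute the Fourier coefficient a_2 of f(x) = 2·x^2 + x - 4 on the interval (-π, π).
a_2 = (1/π) ∫_{-π}^{π} f(x)·cos(2x) dx.
Evaluate the integral (use parity and integration by parts as needed): a_2 = 2.

Final answer: 2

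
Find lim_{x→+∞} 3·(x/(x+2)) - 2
Evaluate the dominant behaviour as x → +∞; each term tends to a finite value or vanishes.
Limit = 1.

Final answer: 1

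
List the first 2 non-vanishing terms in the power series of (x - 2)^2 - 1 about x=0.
3 - 4·x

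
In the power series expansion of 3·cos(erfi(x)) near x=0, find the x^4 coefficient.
Expand to order 4: 3·cos(erfi(x)) = x^4·(-4/π + 2/π^2) - 6·x^2/π + 3 + O(x^5).
The coefficient of x^4 is -4/π + 2/π^2.

Final answer: -4/π + 2/π^2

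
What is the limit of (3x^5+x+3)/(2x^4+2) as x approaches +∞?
This is an ∞/∞ indeterminate form as x → +∞.
Divide numerator and denominator by x^5 and let the lower-order terms vanish; the numerator's degree 5 exceeds the denominator's degree 4, so the quotient diverges.
Limit = ∞.

Final answer: ∞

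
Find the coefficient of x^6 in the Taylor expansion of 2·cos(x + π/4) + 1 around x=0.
Expand to order 6: 2·cos(x + π/4) + 1 = -√(2)·x^6/720 - √(2)·x^5/120 + √(2)·x^4/24 + √(2)·x^3/6 - √(2)·x^2/2 - √(2)·x + 1 + √(2) + O(x^7).
The coefficient of x^6 is -√(2)/720.

Final answer: -√(2)/720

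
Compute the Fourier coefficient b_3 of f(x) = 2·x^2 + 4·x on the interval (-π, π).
b_3 = (1/π) ∫_{-π}^{π} f(x)·sin(3x) dx.
Evaluate the integral (use parity and integration by parts as needed): b_3 = 8/3.

Final answer: 8/3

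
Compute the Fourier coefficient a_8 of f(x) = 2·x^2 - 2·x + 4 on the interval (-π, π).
a_8 = (1/π) ∫_{-π}^{π} f(x)·cos(8x) dx.
Evaluate the integral (use parity and integration by parts as needed): a_8 = 1/8.

Final answer: 1/8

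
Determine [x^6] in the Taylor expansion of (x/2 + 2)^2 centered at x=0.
Expand to order 6: (x/2 + 2)^2 = x^2/4 + 2·x + 4 + O(x^7).
The coefficient of x^6 is 0.

Final answer: 0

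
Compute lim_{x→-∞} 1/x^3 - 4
Evaluate the dominant behaviour as x → -∞; each term tends to a finite value or vanishes.
Limit = -4.

Final answer: -4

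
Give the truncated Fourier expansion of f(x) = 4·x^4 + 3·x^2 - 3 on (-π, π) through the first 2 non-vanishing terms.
(180 - 32·π^2)·cos(x) - 3 + π^2 + 4·π^4/5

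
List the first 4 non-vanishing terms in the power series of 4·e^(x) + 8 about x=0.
2·x^3/3 + 2·x^2 + 4·x + 12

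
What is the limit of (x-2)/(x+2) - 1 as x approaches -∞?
Evaluate the dominant behaviour as x → -∞; each term tends to a finite value or vanishes.
Limit = 0.

Final answer: 0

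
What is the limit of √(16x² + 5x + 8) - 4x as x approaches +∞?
As x → +∞: multiply by the conjugate to get (5x+8)/(√(16x²+5x+8)+4x); the denominator ~ 8x, so the limit is 5/8.
Limit = 5/8.

Final answer: 5/8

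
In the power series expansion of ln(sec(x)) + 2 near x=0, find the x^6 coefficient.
Expand to order 6: ln(sec(x)) + 2 = x^6/45 + x^4/12 + x^2/2 + 2 + O(x^7).
The coefficient of x^6 is 1/45.

Final answer: 1/45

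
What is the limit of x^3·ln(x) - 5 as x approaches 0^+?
The product is a 0·∞ indeterminate form at x → 0⁺.
Rewrite the product as ln(x) / x^(-3) and apply L'Hôpital, or use the standard hierarchy x^(-3) ≫ |ln x| as x → 0⁺.
The indeterminate product → 0, so the limit = -5.

Final answer: -5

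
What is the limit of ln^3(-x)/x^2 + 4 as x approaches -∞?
The quotient is an ∞/∞ indeterminate form as x → -∞.
Compare growth rates of the dominant terms (exponentials ≫ polynomials ≫ logarithms), or apply L'Hôpital's rule; the quotient → 0.
Adding the constant: 0 + 4 = 4. Limit = 4.

Final answer: 4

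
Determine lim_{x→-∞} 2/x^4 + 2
Evaluate the dominant behaviour as x → -∞; each term tends to a finite value or vanishes.
Limit = 2.

Final answer: 2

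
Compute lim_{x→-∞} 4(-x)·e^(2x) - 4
The product is a 0·∞ indeterminate form at x → -∞.
Rewrite the product as 4(-x) / e^(-2x) (an ∞/∞ form) and apply L'Hôpital, or use the standard hierarchy e^(2|x|) ≫ |(-x)| as x → -∞.
The indeterminate product → 0, so the limit = -4.

Final answer: -4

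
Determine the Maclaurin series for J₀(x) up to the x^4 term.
x^4/64 - x^2/4 + 1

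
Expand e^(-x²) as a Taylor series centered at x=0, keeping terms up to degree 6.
-x^6/6 + x^4/2 - x^2 + 1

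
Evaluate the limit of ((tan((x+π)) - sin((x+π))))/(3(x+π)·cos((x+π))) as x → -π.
Both numerator and denominator → 0 as x → -π; this is a 0/0 indeterminate form.
Expand each to leading order near x = -π: numerator ~ (x + π)^3/2, denominator ~ 3·(x + π).
The limit of the ratio is 0.

Final answer: 0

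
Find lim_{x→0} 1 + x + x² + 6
Direct substitution at x = 0 gives 7.

Final answer: 7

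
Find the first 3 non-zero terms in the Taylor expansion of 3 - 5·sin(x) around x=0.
5·x^3/6 - 5·x + 3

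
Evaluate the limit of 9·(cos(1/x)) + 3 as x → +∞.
Evaluate the dominant behaviour as x → +∞; each term tends to a finite value or vanishes.
Limit = 12.

Final answer: 12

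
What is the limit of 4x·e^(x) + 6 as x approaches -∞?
The product is a 0·∞ indeterminate form at x → -∞.
Rewrite the product as 4x / e^(-x) (an ∞/∞ form) and apply L'Hôpital, or use the standard hierarchy e^(|x|) ≫ |x| as x → -∞.
The indeterminate product → 0, so the limit = 6.

Final answer: 6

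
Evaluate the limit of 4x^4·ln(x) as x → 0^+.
This is a 0·∞ indeterminate form at x → 0⁺.
Rewrite the product as 4·ln(x) / x^(-4) and apply L'Hôpital, or use the standard hierarchy x^(-4) ≫ |ln x| as x → 0⁺.
The indeterminate product → 0, so the limit = 0.

Final answer: 0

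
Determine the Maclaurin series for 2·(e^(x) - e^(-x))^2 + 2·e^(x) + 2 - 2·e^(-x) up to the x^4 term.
8·x^4/3 + 2·x^3/3 + 8·x^2 + 4·x + 2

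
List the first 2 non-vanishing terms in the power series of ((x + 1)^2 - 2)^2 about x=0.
1 - 4·x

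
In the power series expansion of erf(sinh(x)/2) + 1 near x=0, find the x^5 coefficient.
Expand to order 5: erf(sinh(x)/2) + 1 = -13·x^5/(480·√(π)) + x^3/(12·√(π)) + x/√(π) + 1 + O(x^6).
The coefficient of x^5 is -13/(480·√(π)).

Final answer: -13/(480·√(π))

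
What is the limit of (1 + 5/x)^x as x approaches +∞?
As x → +∞: this is the defining limit (1 + 5/x)^x → e^5.
Limit = e^(5).

Final answer: e^(5)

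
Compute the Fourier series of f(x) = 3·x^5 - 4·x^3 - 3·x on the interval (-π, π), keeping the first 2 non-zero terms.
(-128·π^2 + 6·π^4 + 762)·sin(x) + (-3·π^4 - 51/2 + 19·π^2)·sin(2·x)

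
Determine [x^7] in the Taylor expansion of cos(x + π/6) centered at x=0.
Expand to order 7: cos(x + π/6) = x^7/10080 - √(3)·x^6/1440 - x^5/240 + √(3)·x^4/48 + x^3/12 - √(3)·x^2/4 - x/2 + √(3)/2 + O(x^8).
The coefficient of x^7 is 1/10080.

Final answer: 1/10080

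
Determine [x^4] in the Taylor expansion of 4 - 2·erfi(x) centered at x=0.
Expand to order 4: 4 - 2·erfi(x) = -4·x^3/(3·√(π)) - 4·x/√(π) + 4 + O(x^5).
The coefficient of x^4 is 0.

Final answer: 0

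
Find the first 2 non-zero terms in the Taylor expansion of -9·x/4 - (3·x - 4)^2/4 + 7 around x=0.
15·x/4 + 3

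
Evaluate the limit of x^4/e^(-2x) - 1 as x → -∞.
The quotient is an ∞/∞ indeterminate form as x → -∞.
Compare growth rates of the dominant terms (exponentials ≫ polynomials ≫ logarithms), or apply L'Hôpital's rule; the quotient → 0.
Adding the constant: 0 - 1 = -1. Limit = -1.

Final answer: -1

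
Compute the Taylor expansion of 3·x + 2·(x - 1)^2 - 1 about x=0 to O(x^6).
2·x^2 - x + 1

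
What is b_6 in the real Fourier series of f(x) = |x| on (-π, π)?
b_6 = (1/π) ∫_{-π}^{π} f(x)·sin(6x) dx.
Evaluate the integral (use parity and integration by parts as needed): b_6 = 0.

Final answer: 0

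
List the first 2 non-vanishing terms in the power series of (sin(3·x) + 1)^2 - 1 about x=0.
9·x^2 + 6·x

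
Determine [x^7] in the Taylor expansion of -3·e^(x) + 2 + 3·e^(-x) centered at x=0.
Expand to order 7: -3·e^(x) + 2 + 3·e^(-x) = -x^7/840 - x^5/20 - x^3 - 6·x + 2 + O(x^8).
The coefficient of x^7 is -1/840.

Final answer: -1/840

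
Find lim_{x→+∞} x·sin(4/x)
As x → +∞: let u = 4/x → 0⁺; then x·sin(4/x) = 4·sin(u)/u → 4·1 = 4.
Limit = 4.

Final answer: 4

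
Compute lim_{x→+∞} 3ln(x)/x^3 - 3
The quotient is an ∞/∞ indeterminate form as x → +∞.
The polynomial denominator x^3 dominates the logarithmic numerator (any positive power of x ≫ ln(x) as x → ∞), so the quotient → 0.
Adding the constant: 0 - 3 = -3. Limit = -3.

Final answer: -3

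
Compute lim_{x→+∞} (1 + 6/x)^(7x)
As x → +∞: write (1 + 6/x)^(7x) = ((1 + 6/x)^x)^7 → (e^6)^7 = e^42.
Limit = e^(42).

Final answer: e^(42)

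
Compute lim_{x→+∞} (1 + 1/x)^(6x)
As x → +∞: write (1 + 1/x)^(6x) = ((1 + 1/x)^x)^6 → (e^1)^6 = e^6.
Limit = e^(6).

Final answer: e^(6)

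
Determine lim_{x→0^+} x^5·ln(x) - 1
The product is a 0·∞ indeterminate form at x → 0⁺.
Rewrite the product as ln(x) / x^(-5) and apply L'Hôpital, or use the standard hierarchy x^(-5) ≫ |ln x| as x → 0⁺.
The indeterminate product → 0, so the limit = -1.

Final answer: -1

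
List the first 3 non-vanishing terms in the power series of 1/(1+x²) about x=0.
x^4 - x^2 + 1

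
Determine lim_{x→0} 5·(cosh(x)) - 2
Direct substitution at x = 0 gives 3.

Final answer: 3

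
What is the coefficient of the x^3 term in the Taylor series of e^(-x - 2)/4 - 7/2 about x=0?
Expand to order 3: e^(-x - 2)/4 - 7/2 = -x^3·e^(-2)/24 + x^2·e^(-2)/8 - x·e^(-2)/4 - 7/2 + e^(-2)/4 + O(x^4).
The coefficient of x^3 is -e^(-2)/24.

Final answer: -e^(-2)/24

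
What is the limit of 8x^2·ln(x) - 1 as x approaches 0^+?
The product is a 0·∞ indeterminate form at x → 0⁺.
Rewrite the product as 8·ln(x) / x^(-2) and apply L'Hôpital, or use the standard hierarchy x^(-2) ≫ |ln x| as x → 0⁺.
The indeterminate product → 0, so the limit = -1.

Final answer: -1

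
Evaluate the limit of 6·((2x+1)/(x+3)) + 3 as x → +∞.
Evaluate the dominant behaviour as x → +∞; each term tends to a finite value or vanishes.
Limit = 15.

Final answer: 15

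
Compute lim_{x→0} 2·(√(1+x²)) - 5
Direct substitution at x = 0 gives -3.

Final answer: -3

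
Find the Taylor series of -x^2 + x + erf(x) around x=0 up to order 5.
x^5/(5·√(π)) - 2·x^3/(3·√(π)) - x^2 + x·(1 + 2/√(π))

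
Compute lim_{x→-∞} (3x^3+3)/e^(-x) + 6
The quotient is an ∞/∞ indeterminate form as x → -∞.
Compare growth rates of the dominant terms (exponentials ≫ polynomials ≫ logarithms), or apply L'Hôpital's rule; the quotient → 0.
Adding the constant: 0 + 6 = 6. Limit = 6.

Final answer: 6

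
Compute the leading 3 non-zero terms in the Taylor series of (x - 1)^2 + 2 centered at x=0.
x^2 - 2·x + 3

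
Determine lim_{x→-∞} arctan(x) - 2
Evaluate the dominant behaviour as x → -∞; each term tends to a finite value or vanishes.
Limit = -2 - π/2.

Final answer: -2 - π/2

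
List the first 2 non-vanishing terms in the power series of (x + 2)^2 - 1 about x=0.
4·x + 3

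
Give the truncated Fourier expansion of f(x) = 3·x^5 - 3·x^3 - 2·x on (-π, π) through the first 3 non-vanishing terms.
(-126·π^2 + 6·π^4 + 752)·sin(x) + (-3·π^4 - 25 + 18·π^2)·sin(2·x) + (-58·π^2/9 + 80/27 + 2·π^4)·sin(3·x)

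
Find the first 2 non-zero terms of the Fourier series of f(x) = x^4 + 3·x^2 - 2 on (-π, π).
(36 - 8·π^2)·cos(x) - 2 + π^2 + π^4/5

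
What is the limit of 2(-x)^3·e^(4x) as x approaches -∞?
This is a 0·∞ indeterminate form at x → -∞.
Rewrite the product as 2(-x)^3 / e^(-4x) (an ∞/∞ form) and apply L'Hôpital, or use the standard hierarchy e^(4|x|) ≫ |(-x)^3| as x → -∞.
The indeterminate product → 0, so the limit = 0.

Final answer: 0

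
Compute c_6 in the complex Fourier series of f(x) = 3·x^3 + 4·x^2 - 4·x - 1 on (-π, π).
Compute the real Fourier coefficients first: a_6 = 4/9, b_6 = 3/2 - π^2.
Then c_6 = (a_6 − i·b_6)/2 = 2/9 - 3·i/4 + i·π^2/2.

Final answer: 2/9 - 3·i/4 + i·π^2/2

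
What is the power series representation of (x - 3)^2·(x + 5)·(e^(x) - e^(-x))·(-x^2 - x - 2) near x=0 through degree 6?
277·x^6/60 - 53·x^5/6 + 39·x^4 - 74·x^3 - 6·x^2 - 180·x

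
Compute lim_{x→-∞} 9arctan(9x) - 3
Evaluate the dominant behaviour as x → -∞; each term tends to a finite value or vanishes.
Limit = -9·π/2 - 3.

Final answer: -9·π/2 - 3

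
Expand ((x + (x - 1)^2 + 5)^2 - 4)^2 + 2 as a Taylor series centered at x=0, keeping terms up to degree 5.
-76·x^5 + 281·x^4 - 440·x^3 + 976·x^2 - 768·x + 1026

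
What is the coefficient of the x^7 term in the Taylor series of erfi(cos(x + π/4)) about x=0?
Expand to order 7: erfi(cos(x + π/4)) = -61·√(2)·x^7·e^(1/2)/(630·√(π)) + 2·√(2)·x^6·e^(1/2)/(15·√(π)) + √(2)·x^5·e^(1/2)/(30·√(π)) - √(2)·x^4·e^(1/2)/(3·√(π)) + √(2)·x^3·e^(1/2)/(3·√(π)) - √(2)·x·e^(1/2)/√(π) + erfi(√(2)/2) + O(x^8).
The coefficient of x^7 is -61·√(2)·e^(1/2)/(630·√(π)).

Final answer: -61·√(2)·e^(1/2)/(630·√(π))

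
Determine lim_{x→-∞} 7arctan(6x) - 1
Evaluate the dominant behaviour as x → -∞; each term tends to a finite value or vanishes.
Limit = -7·π/2 - 1.

Final answer: -7·π/2 - 1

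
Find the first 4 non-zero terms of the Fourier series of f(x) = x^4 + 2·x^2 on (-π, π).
(40 - 8·π^2)·cos(x) + (-1 + 2·π^2)·cos(2·x) + (-8·π^2/9 - 8/27)·cos(3·x) + 2·π^2/3 + π^4/5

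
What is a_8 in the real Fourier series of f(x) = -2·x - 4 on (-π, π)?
a_8 = (1/π) ∫_{-π}^{π} f(x)·cos(8x) dx.
Evaluate the integral (use parity and integration by parts as needed): a_8 = 0.

Final answer: 0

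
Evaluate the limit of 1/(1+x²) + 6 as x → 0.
Direct substitution at x = 0 gives 7.

Final answer: 7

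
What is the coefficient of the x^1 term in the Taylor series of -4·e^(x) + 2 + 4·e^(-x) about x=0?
Expand to order 1: -4·e^(x) + 2 + 4·e^(-x) = 2 - 8·x + O(x^2).
The coefficient of x^1 is -8.

Final answer: -8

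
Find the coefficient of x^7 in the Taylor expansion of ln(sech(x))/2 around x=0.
Expand to order 7: ln(sech(x))/2 = -x^6/90 + x^4/24 - x^2/4 + O(x^8).
The coefficient of x^7 is 0.

Final answer: 0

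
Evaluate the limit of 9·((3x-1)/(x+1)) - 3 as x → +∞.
Evaluate the dominant behaviour as x → +∞; each term tends to a finite value or vanishes.
Limit = 24.

Final answer: 24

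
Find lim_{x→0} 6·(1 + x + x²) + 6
Direct substitution at x = 0 gives 12.

Final answer: 12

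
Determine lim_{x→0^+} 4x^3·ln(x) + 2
The product is a 0·∞ indeterminate form at x → 0⁺.
Rewrite the product as 4·ln(x) / x^(-3) and apply L'Hôpital, or use the standard hierarchy x^(-3) ≫ |ln x| as x → 0⁺.
The indeterminate product → 0, so the limit = 2.

Final answer: 2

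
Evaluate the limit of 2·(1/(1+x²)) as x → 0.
Direct substitution at x = 0 gives 2.

Final answer: 2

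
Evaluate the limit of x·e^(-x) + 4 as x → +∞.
Evaluate the dominant behaviour as x → +∞; each term tends to a finite value or vanishes.
Limit = 4.

Final answer: 4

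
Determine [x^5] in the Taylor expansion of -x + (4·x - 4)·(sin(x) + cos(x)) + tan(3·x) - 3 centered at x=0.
Expand to order 5: -x + (4·x - 4)·(sin(x) + cos(x)) + tan(3·x) - 3 = 488·x^5/15 - 5·x^4/6 + 23·x^3/3 + 6·x^2 + 2·x - 7 + O(x^6).
The coefficient of x^5 is 488/15.

Final answer: 488/15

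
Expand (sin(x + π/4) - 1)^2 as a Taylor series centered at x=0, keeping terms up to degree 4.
x^4·(-1 + √(2)/2)^2·(-1/(24·(-1 + √(2)/2)^2) + √(2)/(24·(-1 + √(2)/2))) + x^3·(-1 + √(2)/2)^2·(-1/(2·(-1 + √(2)/2)^2) - √(2)/(6·(-1 + √(2)/2))) + x^2·(-1 + √(2)/2)^2·(-√(2)/(2·(-1 + √(2)/2)) + 1/(2·(-1 + √(2)/2)^2)) + √(2)·x·(-1 + √(2)/2) + (-1 + √(2)/2)^2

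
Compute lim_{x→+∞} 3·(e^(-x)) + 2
Evaluate the dominant behaviour as x → +∞; each term tends to a finite value or vanishes.
Limit = 2.

Final answer: 2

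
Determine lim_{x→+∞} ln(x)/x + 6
Evaluate the dominant behaviour as x → +∞; each term tends to a finite value or vanishes.
Limit = 6.

Final answer: 6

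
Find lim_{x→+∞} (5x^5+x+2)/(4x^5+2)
This is an ∞/∞ indeterminate form as x → +∞.
Divide numerator and denominator by x^5 and let the lower-order terms vanish; the leading terms give 5/4.
Limit = 5/4.

Final answer: 5/4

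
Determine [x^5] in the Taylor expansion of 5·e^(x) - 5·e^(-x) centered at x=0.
Expand to order 5: 5·e^(x) - 5·e^(-x) = x^5/12 + 5·x^3/3 + 10·x + O(x^6).
The coefficient of x^5 is 1/12.

Final answer: 1/12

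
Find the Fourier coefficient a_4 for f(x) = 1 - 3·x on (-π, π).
a_4 = (1/π) ∫_{-π}^{π} f(x)·cos(4x) dx.
Evaluate the integral (use parity and integration by parts as needed): a_4 = 0.

Final answer: 0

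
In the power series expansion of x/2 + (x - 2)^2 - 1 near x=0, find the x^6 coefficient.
Expand to order 6: x/2 + (x - 2)^2 - 1 = x^2 - 7·x/2 + 3 + O(x^7).
The coefficient of x^6 is 0.

Final answer: 0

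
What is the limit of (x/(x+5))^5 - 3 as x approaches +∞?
As x → +∞: x/(x+5) = 1/(1 + 5/x) → 1, and the 5th power of a limit-1 base also → 1; with the additive constant, 1 - 3 = -2.
Limit = -2.

Final answer: -2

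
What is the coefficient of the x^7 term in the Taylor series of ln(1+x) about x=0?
Expand to order 7: ln(1+x) = x^7/7 - x^6/6 + x^5/5 - x^4/4 + x^3/3 - x^2/2 + x + O(x^8).
The coefficient of x^7 is 1/7.

Final answer: 1/7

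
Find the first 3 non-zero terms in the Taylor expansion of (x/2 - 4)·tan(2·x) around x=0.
-32·x^3/3 + x^2 - 8·x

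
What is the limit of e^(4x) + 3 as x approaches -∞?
Evaluate the dominant behaviour as x → -∞; each term tends to a finite value or vanishes.
Limit = 3.

Final answer: 3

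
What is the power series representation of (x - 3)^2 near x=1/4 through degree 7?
121/16 - 11·(x - 1/4)/2 + (x - 1/4)^2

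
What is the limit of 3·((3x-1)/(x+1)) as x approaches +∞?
Evaluate the dominant behaviour as x → +∞; each term tends to a finite value or vanishes.
Limit = 9.

Final answer: 9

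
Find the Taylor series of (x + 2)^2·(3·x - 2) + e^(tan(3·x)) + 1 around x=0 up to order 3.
33·x^3/2 + 29·x^2/2 + 7·x - 6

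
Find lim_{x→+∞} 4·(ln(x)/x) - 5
Evaluate the dominant behaviour as x → +∞; each term tends to a finite value or vanishes.
Limit = -5.

Final answer: -5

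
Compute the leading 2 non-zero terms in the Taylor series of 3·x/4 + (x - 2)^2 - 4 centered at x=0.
x^2 - 13·x/4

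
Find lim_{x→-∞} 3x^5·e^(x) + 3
The product is a 0·∞ indeterminate form at x → -∞.
Rewrite the product as 3x^5 / e^(-x) (an ∞/∞ form) and apply L'Hôpital, or use the standard hierarchy e^(|x|) ≫ |x^5| as x → -∞.
The indeterminate product → 0, so the limit = 3.

Final answer: 3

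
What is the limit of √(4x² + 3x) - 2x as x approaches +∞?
As x → +∞: multiply by the conjugate to get (3x)/(√(4x²+3x)+2x); the denominator ~ 4x, so the limit is 3/4.
Limit = 3/4.

Final answer: 3/4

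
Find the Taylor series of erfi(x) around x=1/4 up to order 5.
erfi(1/4) + 2·e^(1/16)·(x - 1/4)/√(π) + e^(1/16)·(x - 1/4)^2/(2·√(π)) + 3·e^(1/16)·(x - 1/4)^3/(4·√(π)) + 25·e^(1/16)·(x - 1/4)^4/(96·√(π)) + 241·e^(1/16)·(x - 1/4)^5/(960·√(π))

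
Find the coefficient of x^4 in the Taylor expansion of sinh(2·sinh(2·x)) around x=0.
Expand to order 4: sinh(2·sinh(2·x)) = 40·x^3/3 + 4·x + O(x^5).
The coefficient of x^4 is 0.

Final answer: 0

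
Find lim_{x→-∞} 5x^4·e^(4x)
This is a 0·∞ indeterminate form at x → -∞.
Rewrite the product as 5x^4 / e^(-4x) (an ∞/∞ form) and apply L'Hôpital, or use the standard hierarchy e^(4|x|) ≫ |x^4| as x → -∞.
The indeterminate product → 0, so the limit = 0.

Final answer: 0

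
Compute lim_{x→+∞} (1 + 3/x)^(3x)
As x → +∞: write (1 + 3/x)^(3x) = ((1 + 3/x)^x)^3 → (e^3)^3 = e^9.
Limit = e^(9).

Final answer: e^(9)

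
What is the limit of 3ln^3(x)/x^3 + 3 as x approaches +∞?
The quotient is an ∞/∞ indeterminate form as x → +∞.
The polynomial denominator x^3 dominates the logarithmic numerator (any positive power of x ≫ ln^3(x) as x → ∞), so the quotient → 0.
Adding the constant: 0 + 3 = 3. Limit = 3.

Final answer: 3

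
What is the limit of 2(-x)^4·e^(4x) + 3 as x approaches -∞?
The product is a 0·∞ indeterminate form at x → -∞.
Rewrite the product as 2(-x)^4 / e^(-4x) (an ∞/∞ form) and apply L'Hôpital, or use the standard hierarchy e^(4|x|) ≫ |(-x)^4| as x → -∞.
The indeterminate product → 0, so the limit = 3.

Final answer: 3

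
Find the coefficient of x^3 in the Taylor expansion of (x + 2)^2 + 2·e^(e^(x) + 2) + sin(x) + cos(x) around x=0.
Expand to order 3: (x + 2)^2 + 2·e^(e^(x) + 2) + sin(x) + cos(x) = x^3·(-1/6 + 5·e^(3)/3) + x^2·(1/2 + 2·e^(3)) + x·(5 + 2·e^(3)) + 5 + 2·e^(3) + O(x^4).
The coefficient of x^3 is -1/6 + 5·e^(3)/3.

Final answer: -1/6 + 5·e^(3)/3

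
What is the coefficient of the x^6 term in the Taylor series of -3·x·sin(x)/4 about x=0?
Expand to order 6: -3·x·sin(x)/4 = -x^6/160 + x^4/8 - 3·x^2/4 + O(x^7).
The coefficient of x^6 is -1/160.

Final answer: -1/160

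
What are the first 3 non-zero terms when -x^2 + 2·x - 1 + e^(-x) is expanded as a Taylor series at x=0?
-x^3/6 - x^2/2 + x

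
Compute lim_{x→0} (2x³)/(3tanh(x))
Both numerator and denominator → 0 as x → 0; this is a 0/0 indeterminate form.
Expand each to leading order near x = 0: numerator ~ 2·x^3, denominator ~ 3·x.
The limit of the ratio is 0.

Final answer: 0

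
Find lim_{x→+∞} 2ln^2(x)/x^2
This is an ∞/∞ indeterminate form as x → +∞.
The polynomial denominator x^2 dominates the logarithmic numerator (any positive power of x ≫ ln^2(x) as x → ∞), so the quotient → 0.
Limit = 0.

Final answer: 0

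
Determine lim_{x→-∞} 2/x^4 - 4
Evaluate the dominant behaviour as x → -∞; each term tends to a finite value or vanishes.
Limit = -4.

Final answer: -4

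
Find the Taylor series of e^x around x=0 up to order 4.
x^4/24 + x^3/6 + x^2/2 + x + 1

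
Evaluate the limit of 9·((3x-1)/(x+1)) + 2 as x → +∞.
Evaluate the dominant behaviour as x → +∞; each term tends to a finite value or vanishes.
Limit = 29.

Final answer: 29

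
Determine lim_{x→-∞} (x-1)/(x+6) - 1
Evaluate the dominant behaviour as x → -∞; each term tends to a finite value or vanishes.
Limit = 0.

Final answer: 0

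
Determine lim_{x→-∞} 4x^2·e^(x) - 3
The product is a 0·∞ indeterminate form at x → -∞.
Rewrite the product as 4x^2 / e^(-x) (an ∞/∞ form) and apply L'Hôpital, or use the standard hierarchy e^(|x|) ≫ |x^2| as x → -∞.
The indeterminate product → 0, so the limit = -3.

Final answer: -3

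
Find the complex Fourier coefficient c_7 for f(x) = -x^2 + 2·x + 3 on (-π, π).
Compute the real Fourier coefficients first: a_7 = 4/49, b_7 = 4/7.
Then c_7 = (a_7 − i·b_7)/2 = 2/49 - 2·i/7.

Final answer: 2/49 - 2·i/7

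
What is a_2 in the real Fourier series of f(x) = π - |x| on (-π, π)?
a_2 = (1/π) ∫_{-π}^{π} f(x)·cos(2x) dx.
Evaluate the integral (use parity and integration by parts as needed): a_2 = 0.

Final answer: 0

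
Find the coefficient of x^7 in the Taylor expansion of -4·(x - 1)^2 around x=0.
Expand to order 7: -4·(x - 1)^2 = -4·x^2 + 8·x - 4 + O(x^8).
The coefficient of x^7 is 0.

Final answer: 0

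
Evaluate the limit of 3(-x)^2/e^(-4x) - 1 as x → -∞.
The quotient is an ∞/∞ indeterminate form as x → -∞.
Compare growth rates of the dominant terms (exponentials ≫ polynomials ≫ logarithms), or apply L'Hôpital's rule; the quotient → 0.
Adding the constant: 0 - 1 = -1. Limit = -1.

Final answer: -1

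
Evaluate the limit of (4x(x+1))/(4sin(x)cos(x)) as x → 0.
Both numerator and denominator → 0 as x → 0; this is a 0/0 indeterminate form.
Expand each to leading order near x = 0: numerator ~ 4·x, denominator ~ 4·x.
The limit of the ratio is 1.

Final answer: 1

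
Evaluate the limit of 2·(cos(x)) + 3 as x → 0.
Direct substitution at x = 0 gives 5.

Final answer: 5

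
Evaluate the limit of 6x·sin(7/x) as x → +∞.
As x → +∞: let u = 7/x → 0⁺; then 6·x·sin(7/x) = 6·7·sin(u)/u → 6·7·1 = 42.
Limit = 42.

Final answer: 42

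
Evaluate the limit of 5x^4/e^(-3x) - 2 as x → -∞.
The quotient is an ∞/∞ indeterminate form as x → -∞.
Compare growth rates of the dominant terms (exponentials ≫ polynomials ≫ logarithms), or apply L'Hôpital's rule; the quotient → 0.
Adding the constant: 0 - 2 = -2. Limit = -2.

Final answer: -2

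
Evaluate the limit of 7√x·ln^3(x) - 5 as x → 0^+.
The product is a 0·∞ indeterminate form at x → 0⁺.
Rewrite the product as 7·ln^3(x) / x^(-1/2) and apply L'Hôpital, or use the standard hierarchy x^(-1/2) ≫ |ln x|^3 as x → 0⁺.
The indeterminate product → 0, so the limit = -5.

Final answer: -5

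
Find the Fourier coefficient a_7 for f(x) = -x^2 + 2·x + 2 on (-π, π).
a_7 = (1/π) ∫_{-π}^{π} f(x)·cos(7x) dx.
Evaluate the integral (use parity and integration by parts as needed): a_7 = 4/49.

Final answer: 4/49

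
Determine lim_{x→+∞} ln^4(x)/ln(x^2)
This is an ∞/∞ indeterminate form as x → +∞.
Write ln(x^2) = 2·ln(x), reducing the quotient to ln^3(x)/2 → ∞.
Limit = ∞.

Final answer: ∞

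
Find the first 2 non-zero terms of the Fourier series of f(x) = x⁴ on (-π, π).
(48 - 8·π^2)·cos(x) + π^4/5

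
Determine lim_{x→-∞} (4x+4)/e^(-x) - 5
The quotient is an ∞/∞ indeterminate form as x → -∞.
Compare growth rates of the dominant terms (exponentials ≫ polynomials ≫ logarithms), or apply L'Hôpital's rule; the quotient → 0.
Adding the constant: 0 - 5 = -5. Limit = -5.

Final answer: -5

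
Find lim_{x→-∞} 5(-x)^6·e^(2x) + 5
The product is a 0·∞ indeterminate form at x → -∞.
Rewrite the product as 5(-x)^6 / e^(-2x) (an ∞/∞ form) and apply L'Hôpital, or use the standard hierarchy e^(2|x|) ≫ |(-x)^6| as x → -∞.
The indeterminate product → 0, so the limit = 5.

Final answer: 5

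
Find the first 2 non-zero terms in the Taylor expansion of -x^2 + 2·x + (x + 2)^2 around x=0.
6·x + 4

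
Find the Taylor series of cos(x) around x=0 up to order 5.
x^4/24 - x^2/2 + 1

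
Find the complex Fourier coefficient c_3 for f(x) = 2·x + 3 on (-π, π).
Compute the real Fourier coefficients first: a_3 = 0, b_3 = 4/3.
Then c_3 = (a_3 − i·b_3)/2 = -2·i/3.

Final answer: -2·i/3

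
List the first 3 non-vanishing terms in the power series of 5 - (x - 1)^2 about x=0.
-x^2 + 2·x + 4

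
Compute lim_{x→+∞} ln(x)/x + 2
Evaluate the dominant behaviour as x → +∞; each term tends to a finite value or vanishes.
Limit = 2.

Final answer: 2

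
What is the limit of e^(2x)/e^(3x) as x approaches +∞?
This is an ∞/∞ indeterminate form as x → +∞.
Rewrite e^(2x)/e^(3x) = e^((2−3)x) = e^(-x); the exponent coefficient is -1 < 0 so e^(-x) → 0.
Limit = 0.

Final answer: 0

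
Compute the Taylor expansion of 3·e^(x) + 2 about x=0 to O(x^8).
x^7/1680 + x^6/240 + x^5/40 + x^4/8 + x^3/2 + 3·x^2/2 + 3·x + 5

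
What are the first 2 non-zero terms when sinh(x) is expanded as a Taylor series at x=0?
x^3/6 + x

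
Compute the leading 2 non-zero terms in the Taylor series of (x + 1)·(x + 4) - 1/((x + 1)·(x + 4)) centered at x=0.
85·x/16 + 15/4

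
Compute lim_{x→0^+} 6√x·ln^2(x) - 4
The product is a 0·∞ indeterminate form at x → 0⁺.
Rewrite the product as 6·ln^2(x) / x^(-1/2) and apply L'Hôpital, or use the standard hierarchy x^(-1/2) ≫ |ln x|^2 as x → 0⁺.
The indeterminate product → 0, so the limit = -4.

Final answer: -4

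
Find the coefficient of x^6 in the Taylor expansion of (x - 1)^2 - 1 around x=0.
Expand to order 6: (x - 1)^2 - 1 = x^2 - 2·x + O(x^7).
The coefficient of x^6 is 0.

Final answer: 0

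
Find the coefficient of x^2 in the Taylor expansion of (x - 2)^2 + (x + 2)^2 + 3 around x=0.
Expand to order 2: (x - 2)^2 + (x + 2)^2 + 3 = 2·x^2 + 11 + O(x^3).
The coefficient of x^2 is 2.

Final answer: 2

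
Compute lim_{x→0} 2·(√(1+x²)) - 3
Direct substitution at x = 0 gives -1.

Final answer: -1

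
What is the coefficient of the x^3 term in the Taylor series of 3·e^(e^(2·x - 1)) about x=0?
Expand to order 3: 3·e^(e^(2·x - 1)) = x^3·(4·e^(-3 + e^(-1)) + 4·e^(-1 + e^(-1)) + 12·e^(-2 + e^(-1))) + x^2·(6·e^(-2 + e^(-1)) + 6·e^(-1 + e^(-1))) + 6·x·e^(-1 + e^(-1)) + 3·e^(e^(-1)) + O(x^4).
The coefficient of x^3 is 4·e^(-3 + e^(-1)) + 4·e^(-1 + e^(-1)) + 12·e^(-2 + e^(-1)).

Final answer: 4·e^(-3 + e^(-1)) + 4·e^(-1 + e^(-1)) + 12·e^(-2 + e^(-1))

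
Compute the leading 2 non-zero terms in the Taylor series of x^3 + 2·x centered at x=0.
x^3 + 2·x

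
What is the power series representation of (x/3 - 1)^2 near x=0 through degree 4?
x^2/9 - 2·x/3 + 1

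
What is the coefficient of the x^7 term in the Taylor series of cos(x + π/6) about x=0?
Expand to order 7: cos(x + π/6) = x^7/10080 - √(3)·x^6/1440 - x^5/240 + √(3)·x^4/48 + x^3/12 - √(3)·x^2/4 - x/2 + √(3)/2 + O(x^8).
The coefficient of x^7 is 1/10080.

Final answer: 1/10080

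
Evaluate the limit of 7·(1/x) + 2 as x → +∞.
Evaluate the dominant behaviour as x → +∞; each term tends to a finite value or vanishes.
Limit = 2.

Final answer: 2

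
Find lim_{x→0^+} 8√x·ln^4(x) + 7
The product is a 0·∞ indeterminate form at x → 0⁺.
Rewrite the product as 8·ln^4(x) / x^(-1/2) and apply L'Hôpital, or use the standard hierarchy x^(-1/2) ≫ |ln x|^4 as x → 0⁺.
The indeterminate product → 0, so the limit = 7.

Final answer: 7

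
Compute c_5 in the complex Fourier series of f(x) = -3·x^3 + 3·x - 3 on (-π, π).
Compute the real Fourier coefficients first: a_5 = 0, b_5 = 186/125 - 6·π^2/5.
Then c_5 = (a_5 − i·b_5)/2 = -93·i/125 + 3·i·π^2/5.

Final answer: -93·i/125 + 3·i·π^2/5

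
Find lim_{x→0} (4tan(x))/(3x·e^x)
Both numerator and denominator → 0 as x → 0; this is a 0/0 indeterminate form.
Expand each to leading order near x = 0: numerator ~ 4·x, denominator ~ 3·x.
The limit of the ratio is 4/3.

Final answer: 4/3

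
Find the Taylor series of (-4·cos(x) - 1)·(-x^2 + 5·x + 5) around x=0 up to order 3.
10·x^3 + 15·x^2 - 25·x - 25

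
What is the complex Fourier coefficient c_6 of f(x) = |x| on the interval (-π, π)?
Compute the real Fourier coefficients first: a_6 = 0, b_6 = 0.
Then c_6 = (a_6 − i·b_6)/2 = 0.

Final answer: 0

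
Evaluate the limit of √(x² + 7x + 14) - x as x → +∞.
This is an ∞ − ∞ indeterminate form.
Multiply and divide by the conjugate √(x²+7x + 14) + x; the x² terms cancel, leaving (7x + 14)/(√(x²+7x + 14)+x) → 7/2.
Limit = 7/2.

Final answer: 7/2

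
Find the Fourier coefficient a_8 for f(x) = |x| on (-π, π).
a_8 = (1/π) ∫_{-π}^{π} f(x)·cos(8x) dx.
Evaluate the integral (use parity and integration by parts as needed): a_8 = 0.

Final answer: 0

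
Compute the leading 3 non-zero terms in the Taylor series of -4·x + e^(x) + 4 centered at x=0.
x^2/2 - 3·x + 5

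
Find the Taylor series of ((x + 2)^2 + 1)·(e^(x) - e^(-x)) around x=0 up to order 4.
4·x^4/3 + 11·x^3/3 + 8·x^2 + 10·x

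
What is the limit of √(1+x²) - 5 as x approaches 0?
Direct substitution at x = 0 gives -4.

Final answer: -4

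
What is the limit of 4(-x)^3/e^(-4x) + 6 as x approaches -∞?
The quotient is an ∞/∞ indeterminate form as x → -∞.
Compare growth rates of the dominant terms (exponentials ≫ polynomials ≫ logarithms), or apply L'Hôpital's rule; the quotient → 0.
Adding the constant: 0 + 6 = 6. Limit = 6.

Final answer: 6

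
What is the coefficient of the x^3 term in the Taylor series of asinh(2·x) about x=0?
Expand to order 3: asinh(2·x) = -4·x^3/3 + 2·x + O(x^4).
The coefficient of x^3 is -4/3.

Final answer: -4/3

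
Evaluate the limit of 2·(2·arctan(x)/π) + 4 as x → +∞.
Evaluate the dominant behaviour as x → +∞; each term tends to a finite value or vanishes.
Limit = 6.

Final answer: 6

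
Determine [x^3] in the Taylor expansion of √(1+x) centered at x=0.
Expand to order 3: √(1+x) = x^3/16 - x^2/8 + x/2 + 1 + O(x^4).
The coefficient of x^3 is 1/16.

Final answer: 1/16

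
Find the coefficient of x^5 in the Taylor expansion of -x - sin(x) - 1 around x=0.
Expand to order 5: -x - sin(x) - 1 = -x^5/120 + x^3/6 - 2·x - 1 + O(x^6).
The coefficient of x^5 is -1/120.

Final answer: -1/120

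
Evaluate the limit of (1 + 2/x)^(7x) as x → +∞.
As x → +∞: write (1 + 2/x)^(7x) = ((1 + 2/x)^x)^7 → (e^2)^7 = e^14.
Limit = e^(14).

Final answer: e^(14)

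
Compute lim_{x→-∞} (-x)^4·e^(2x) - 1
The product is a 0·∞ indeterminate form at x → -∞.
Rewrite the product as (-x)^4 / e^(-2x) (an ∞/∞ form) and apply L'Hôpital, or use the standard hierarchy e^(2|x|) ≫ |(-x)^4| as x → -∞.
The indeterminate product → 0, so the limit = -1.

Final answer: -1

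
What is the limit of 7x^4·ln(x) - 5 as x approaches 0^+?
The product is a 0·∞ indeterminate form at x → 0⁺.
Rewrite the product as 7·ln(x) / x^(-4) and apply L'Hôpital, or use the standard hierarchy x^(-4) ≫ |ln x| as x → 0⁺.
The indeterminate product → 0, so the limit = -5.

Final answer: -5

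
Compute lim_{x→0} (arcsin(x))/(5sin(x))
Both numerator and denominator → 0 as x → 0; this is a 0/0 indeterminate form.
Expand each to leading order near x = 0: numerator ~ x, denominator ~ 5·x.
The limit of the ratio is 1/5.

Final answer: 1/5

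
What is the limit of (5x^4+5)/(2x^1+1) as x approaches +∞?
This is an ∞/∞ indeterminate form as x → +∞.
Divide numerator and denominator by x^4 and let the lower-order terms vanish; the numerator's degree 4 exceeds the denominator's degree 1, so the quotient diverges.
Limit = ∞.

Final answer: ∞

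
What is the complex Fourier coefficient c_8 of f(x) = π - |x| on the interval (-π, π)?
Compute the real Fourier coefficients first: a_8 = 0, b_8 = 0.
Then c_8 = (a_8 − i·b_8)/2 = 0.

Final answer: 0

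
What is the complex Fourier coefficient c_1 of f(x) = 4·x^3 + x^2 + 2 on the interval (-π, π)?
Compute the real Fourier coefficients first: a_1 = -4, b_1 = -48 + 8·π^2.
Then c_1 = (a_1 − i·b_1)/2 = -2 - 4·i·π^2 + 24·i.

Final answer: -2 - 4·i·π^2 + 24·i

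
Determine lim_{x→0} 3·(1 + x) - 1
Direct substitution at x = 0 gives 2.

Final answer: 2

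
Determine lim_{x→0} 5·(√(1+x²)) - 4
Direct substitution at x = 0 gives 1.

Final answer: 1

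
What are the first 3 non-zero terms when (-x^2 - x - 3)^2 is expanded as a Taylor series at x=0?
7·x^2 + 6·x + 9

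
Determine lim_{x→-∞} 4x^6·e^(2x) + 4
The product is a 0·∞ indeterminate form at x → -∞.
Rewrite the product as 4x^6 / e^(-2x) (an ∞/∞ form) and apply L'Hôpital, or use the standard hierarchy e^(2|x|) ≫ |x^6| as x → -∞.
The indeterminate product → 0, so the limit = 4.

Final answer: 4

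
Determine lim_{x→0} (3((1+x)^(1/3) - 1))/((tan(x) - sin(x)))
Both numerator and denominator → 0 as x → 0; this is a 0/0 indeterminate form.
Expand each to leading order near x = 0: numerator ~ x, denominator ~ x^3/2.
The limit of the ratio is ∞.

Final answer: ∞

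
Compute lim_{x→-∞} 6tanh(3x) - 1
Evaluate the dominant behaviour as x → -∞; each term tends to a finite value or vanishes.
Limit = -7.

Final answer: -7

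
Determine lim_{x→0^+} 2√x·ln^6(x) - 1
The product is a 0·∞ indeterminate form at x → 0⁺.
Rewrite the product as 2·ln^6(x) / x^(-1/2) and apply L'Hôpital, or use the standard hierarchy x^(-1/2) ≫ |ln x|^6 as x → 0⁺.
The indeterminate product → 0, so the limit = -1.

Final answer: -1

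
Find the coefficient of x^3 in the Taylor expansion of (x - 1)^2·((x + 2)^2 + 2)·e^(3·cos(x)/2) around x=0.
Expand to order 3: (x - 1)^2·((x + 2)^2 + 2)·e^(3·cos(x)/2) = 8·x^3·e^(3/2) - 11·x^2·e^(3/2)/2 - 8·x·e^(3/2) + 6·e^(3/2) + O(x^4).
The coefficient of x^3 is 8·e^(3/2).

Final answer: 8·e^(3/2)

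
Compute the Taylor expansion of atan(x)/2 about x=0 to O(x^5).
-x^3/6 + x/2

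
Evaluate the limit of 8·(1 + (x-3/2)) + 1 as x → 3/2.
Direct substitution at x = 3/2 gives 9.

Final answer: 9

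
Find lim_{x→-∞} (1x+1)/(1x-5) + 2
Evaluate the dominant behaviour as x → -∞; each term tends to a finite value or vanishes.
Limit = 3.

Final answer: 3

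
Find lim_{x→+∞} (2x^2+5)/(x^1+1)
This is an ∞/∞ indeterminate form as x → +∞.
Divide numerator and denominator by x^2 and let the lower-order terms vanish; the numerator's degree 2 exceeds the denominator's degree 1, so the quotient diverges.
Limit = ∞.

Final answer: ∞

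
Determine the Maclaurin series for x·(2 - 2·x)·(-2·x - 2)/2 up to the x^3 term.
2·x^3 - 2·x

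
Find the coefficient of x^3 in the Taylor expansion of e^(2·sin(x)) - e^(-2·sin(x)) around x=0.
Expand to order 3: e^(2·sin(x)) - e^(-2·sin(x)) = 2·x^3 + 4·x + O(x^4).
The coefficient of x^3 is 2.

Final answer: 2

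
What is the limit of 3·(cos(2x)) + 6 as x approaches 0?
Direct substitution at x = 0 gives 9.

Final answer: 9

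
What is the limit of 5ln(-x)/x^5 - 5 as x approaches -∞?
The quotient is an ∞/∞ indeterminate form as x → -∞.
Compare growth rates of the dominant terms (exponentials ≫ polynomials ≫ logarithms), or apply L'Hôpital's rule; the quotient → 0.
Adding the constant: 0 - 5 = -5. Limit = -5.

Final answer: -5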